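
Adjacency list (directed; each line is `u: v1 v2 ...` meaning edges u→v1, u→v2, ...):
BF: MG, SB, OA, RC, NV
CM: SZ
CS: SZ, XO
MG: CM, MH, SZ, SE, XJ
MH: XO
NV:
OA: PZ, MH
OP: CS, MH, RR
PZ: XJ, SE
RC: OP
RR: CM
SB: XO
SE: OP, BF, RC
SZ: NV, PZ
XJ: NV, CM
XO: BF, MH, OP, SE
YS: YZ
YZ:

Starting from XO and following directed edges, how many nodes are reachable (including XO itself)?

BFS from XO visits: XO, SE, OP, MH, BF, RC, RR, CS, SB, OA, NV, MG, CM, SZ, PZ, XJ
Reachable nodes: 16 of 18 total.

16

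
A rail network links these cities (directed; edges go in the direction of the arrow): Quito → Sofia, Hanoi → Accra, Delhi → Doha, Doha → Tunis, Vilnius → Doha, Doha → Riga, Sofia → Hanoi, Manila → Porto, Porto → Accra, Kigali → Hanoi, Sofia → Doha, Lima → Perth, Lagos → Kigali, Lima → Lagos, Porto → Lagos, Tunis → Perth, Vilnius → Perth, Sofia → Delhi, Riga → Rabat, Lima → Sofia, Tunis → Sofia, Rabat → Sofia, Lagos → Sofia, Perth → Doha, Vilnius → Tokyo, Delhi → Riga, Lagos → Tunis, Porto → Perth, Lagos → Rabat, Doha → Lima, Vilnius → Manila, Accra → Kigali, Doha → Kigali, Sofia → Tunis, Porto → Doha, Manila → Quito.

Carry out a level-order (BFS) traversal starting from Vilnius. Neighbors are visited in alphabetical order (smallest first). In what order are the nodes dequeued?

Vilnius → Doha → Manila → Perth → Tokyo → Kigali → Lima → Riga → Tunis → Porto → Quito → Hanoi → Lagos → Sofia → Rabat → Accra → Delhi

Visit Vilnius; enqueue Doha, Manila, Perth, Tokyo → queue [Doha, Manila, Perth, Tokyo]
Visit Doha; enqueue Kigali, Lima, Riga, Tunis → queue [Manila, Perth, Tokyo, Kigali, Lima, Riga, Tunis]
Visit Manila; enqueue Porto, Quito → queue [Perth, Tokyo, Kigali, Lima, Riga, Tunis, Porto, Quito]
Visit Perth → queue [Tokyo, Kigali, Lima, Riga, Tunis, Porto, Quito]
Visit Tokyo → queue [Kigali, Lima, Riga, Tunis, Porto, Quito]
Visit Kigali; enqueue Hanoi → queue [Lima, Riga, Tunis, Porto, Quito, Hanoi]
Visit Lima; enqueue Lagos, Sofia → queue [Riga, Tunis, Porto, Quito, Hanoi, Lagos, Sofia]
Visit Riga; enqueue Rabat → queue [Tunis, Porto, Quito, Hanoi, Lagos, Sofia, Rabat]
Visit Tunis → queue [Porto, Quito, Hanoi, Lagos, Sofia, Rabat]
Visit Porto; enqueue Accra → queue [Quito, Hanoi, Lagos, Sofia, Rabat, Accra]
Visit Quito → queue [Hanoi, Lagos, Sofia, Rabat, Accra]
Visit Hanoi → queue [Lagos, Sofia, Rabat, Accra]
Visit Lagos → queue [Sofia, Rabat, Accra]
Visit Sofia; enqueue Delhi → queue [Rabat, Accra, Delhi]
Visit Rabat → queue [Accra, Delhi]
Visit Accra → queue [Delhi]
Visit Delhi → queue []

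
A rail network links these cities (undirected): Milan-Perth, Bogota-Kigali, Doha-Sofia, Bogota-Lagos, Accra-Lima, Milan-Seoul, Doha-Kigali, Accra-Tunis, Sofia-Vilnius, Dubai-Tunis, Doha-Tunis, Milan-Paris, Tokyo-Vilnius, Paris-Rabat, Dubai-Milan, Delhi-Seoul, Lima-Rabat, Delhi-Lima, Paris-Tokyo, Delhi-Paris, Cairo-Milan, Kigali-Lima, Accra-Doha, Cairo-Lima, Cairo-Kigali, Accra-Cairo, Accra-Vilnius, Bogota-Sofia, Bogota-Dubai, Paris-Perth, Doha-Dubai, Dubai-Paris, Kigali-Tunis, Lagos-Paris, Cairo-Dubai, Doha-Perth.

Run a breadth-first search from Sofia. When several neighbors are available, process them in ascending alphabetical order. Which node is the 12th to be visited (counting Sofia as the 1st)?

Cairo

Visit Sofia; enqueue Bogota, Doha, Vilnius → queue [Bogota, Doha, Vilnius]
Visit Bogota; enqueue Dubai, Kigali, Lagos → queue [Doha, Vilnius, Dubai, Kigali, Lagos]
Visit Doha; enqueue Accra, Perth, Tunis → queue [Vilnius, Dubai, Kigali, Lagos, Accra, Perth, Tunis]
Visit Vilnius; enqueue Tokyo → queue [Dubai, Kigali, Lagos, Accra, Perth, Tunis, Tokyo]
Visit Dubai; enqueue Cairo, Milan, Paris → queue [Kigali, Lagos, Accra, Perth, Tunis, Tokyo, Cairo, Milan, Paris]
Visit Kigali; enqueue Lima → queue [Lagos, Accra, Perth, Tunis, Tokyo, Cairo, Milan, Paris, Lima]
Visit Lagos → queue [Accra, Perth, Tunis, Tokyo, Cairo, Milan, Paris, Lima]
Visit Accra → queue [Perth, Tunis, Tokyo, Cairo, Milan, Paris, Lima]
Visit Perth → queue [Tunis, Tokyo, Cairo, Milan, Paris, Lima]
Visit Tunis → queue [Tokyo, Cairo, Milan, Paris, Lima]
Visit Tokyo → queue [Cairo, Milan, Paris, Lima]
Visit Cairo → queue [Milan, Paris, Lima]
Visit Milan; enqueue Seoul → queue [Paris, Lima, Seoul]
Visit Paris; enqueue Delhi, Rabat → queue [Lima, Seoul, Delhi, Rabat]
Visit Lima → queue [Seoul, Delhi, Rabat]
Visit Seoul → queue [Delhi, Rabat]
Visit Delhi → queue [Rabat]
Visit Rabat → queue []

Visit order: Sofia, Bogota, Doha, Vilnius, Dubai, Kigali, Lagos, Accra, Perth, Tunis, Tokyo, Cairo, Milan, Paris, Lima, Seoul, Delhi, Rabat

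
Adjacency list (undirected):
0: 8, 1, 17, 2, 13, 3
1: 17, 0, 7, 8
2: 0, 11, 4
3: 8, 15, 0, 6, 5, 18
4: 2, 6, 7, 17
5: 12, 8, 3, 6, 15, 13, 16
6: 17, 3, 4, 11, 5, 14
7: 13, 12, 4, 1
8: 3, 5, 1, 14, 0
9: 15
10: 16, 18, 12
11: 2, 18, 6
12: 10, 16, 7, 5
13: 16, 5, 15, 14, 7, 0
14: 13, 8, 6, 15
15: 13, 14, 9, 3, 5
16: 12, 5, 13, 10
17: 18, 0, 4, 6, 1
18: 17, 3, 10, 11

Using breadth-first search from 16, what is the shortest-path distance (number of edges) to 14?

2

Level 0: 16
Level 1: 5, 10, 12, 13
Level 2: 0, 3, 6, 7, 8, 14, 15, 18
Level 3: 1, 2, 4, 9, 11, 17
14 first appears at level 2.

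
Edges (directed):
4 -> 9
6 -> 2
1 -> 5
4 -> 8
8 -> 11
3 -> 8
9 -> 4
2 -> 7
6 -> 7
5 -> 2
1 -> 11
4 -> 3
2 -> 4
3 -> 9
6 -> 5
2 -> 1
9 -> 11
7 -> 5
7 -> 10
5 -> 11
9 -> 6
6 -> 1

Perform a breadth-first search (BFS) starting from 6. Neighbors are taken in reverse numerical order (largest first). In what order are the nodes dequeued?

Visit 6; enqueue 7, 5, 2, 1 → queue [7, 5, 2, 1]
Visit 7; enqueue 10 → queue [5, 2, 1, 10]
Visit 5; enqueue 11 → queue [2, 1, 10, 11]
Visit 2; enqueue 4 → queue [1, 10, 11, 4]
Visit 1 → queue [10, 11, 4]
Visit 10 → queue [11, 4]
Visit 11 → queue [4]
Visit 4; enqueue 9, 8, 3 → queue [9, 8, 3]
Visit 9 → queue [8, 3]
Visit 8 → queue [3]
Visit 3 → queue []

6, 7, 5, 2, 1, 10, 11, 4, 9, 8, 3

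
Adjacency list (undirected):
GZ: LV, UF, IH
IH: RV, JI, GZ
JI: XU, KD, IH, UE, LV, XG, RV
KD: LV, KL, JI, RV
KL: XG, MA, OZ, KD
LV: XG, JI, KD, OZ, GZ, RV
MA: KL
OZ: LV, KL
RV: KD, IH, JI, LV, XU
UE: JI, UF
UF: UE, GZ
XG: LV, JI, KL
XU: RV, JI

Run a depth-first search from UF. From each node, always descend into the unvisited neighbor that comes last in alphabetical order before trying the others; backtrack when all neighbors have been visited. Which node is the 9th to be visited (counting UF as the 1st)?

OZ

Visit UF
UF → UE
UE → JI
JI → XU
XU → RV
RV → LV
LV → XG
XG → KL
KL → OZ
KL → MA
KL → KD
LV → GZ
GZ → IH

Visit order: UF, UE, JI, XU, RV, LV, XG, KL, OZ, MA, KD, GZ, IH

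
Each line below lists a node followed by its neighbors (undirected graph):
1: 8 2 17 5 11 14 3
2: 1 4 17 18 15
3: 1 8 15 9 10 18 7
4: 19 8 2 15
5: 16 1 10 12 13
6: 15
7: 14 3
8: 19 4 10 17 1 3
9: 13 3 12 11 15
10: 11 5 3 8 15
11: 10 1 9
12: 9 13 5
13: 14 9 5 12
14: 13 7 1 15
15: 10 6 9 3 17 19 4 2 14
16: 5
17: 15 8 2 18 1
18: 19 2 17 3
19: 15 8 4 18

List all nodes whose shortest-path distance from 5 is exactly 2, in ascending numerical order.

2, 3, 8, 9, 11, 14, 15, 17

Level 0: 5
Level 1: 1, 10, 12, 13, 16
Level 2: 2, 3, 8, 9, 11, 14, 15, 17
Level 3: 4, 6, 7, 18, 19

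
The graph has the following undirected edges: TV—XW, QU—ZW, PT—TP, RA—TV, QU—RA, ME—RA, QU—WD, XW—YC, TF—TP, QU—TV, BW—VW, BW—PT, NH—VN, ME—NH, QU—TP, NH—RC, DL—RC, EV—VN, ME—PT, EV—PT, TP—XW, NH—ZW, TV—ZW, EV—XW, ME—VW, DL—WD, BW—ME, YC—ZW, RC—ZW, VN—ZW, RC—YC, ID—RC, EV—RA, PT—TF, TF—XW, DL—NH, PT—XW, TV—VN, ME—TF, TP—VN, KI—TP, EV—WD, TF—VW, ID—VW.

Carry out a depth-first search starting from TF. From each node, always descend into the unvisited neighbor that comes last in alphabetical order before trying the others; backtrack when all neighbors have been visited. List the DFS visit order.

Visit TF
TF → XW
XW → YC
YC → ZW
ZW → VN
VN → TV
TV → RA
RA → QU
QU → WD
WD → EV
EV → PT
PT → TP
TP → KI
PT → ME
ME → VW
VW → ID
ID → RC
RC → NH
NH → DL
VW → BW

TF → XW → YC → ZW → VN → TV → RA → QU → WD → EV → PT → TP → KI → ME → VW → ID → RC → NH → DL → BW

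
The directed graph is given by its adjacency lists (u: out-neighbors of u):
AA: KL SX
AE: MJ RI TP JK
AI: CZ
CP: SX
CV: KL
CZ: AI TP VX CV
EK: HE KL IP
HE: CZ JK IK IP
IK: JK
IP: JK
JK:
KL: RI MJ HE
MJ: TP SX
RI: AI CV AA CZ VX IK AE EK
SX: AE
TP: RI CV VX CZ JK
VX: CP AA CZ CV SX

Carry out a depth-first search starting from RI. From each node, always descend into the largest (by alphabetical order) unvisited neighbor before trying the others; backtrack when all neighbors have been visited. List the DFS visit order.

Visit RI
RI → VX
VX → SX
SX → AE
AE → TP
TP → JK
TP → CZ
CZ → CV
CV → KL
KL → MJ
KL → HE
HE → IP
HE → IK
CZ → AI
VX → CP
VX → AA
RI → EK

RI, VX, SX, AE, TP, JK, CZ, CV, KL, MJ, HE, IP, IK, AI, CP, AA, EK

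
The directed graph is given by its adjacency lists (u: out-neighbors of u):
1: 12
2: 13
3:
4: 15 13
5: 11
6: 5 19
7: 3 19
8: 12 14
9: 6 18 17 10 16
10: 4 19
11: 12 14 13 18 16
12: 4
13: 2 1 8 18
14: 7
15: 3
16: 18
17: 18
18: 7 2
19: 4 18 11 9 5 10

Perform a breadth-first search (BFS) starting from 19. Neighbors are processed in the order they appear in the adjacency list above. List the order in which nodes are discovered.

19 4 18 11 9 5 10 15 13 7 2 12 14 16 6 17 3 1 8

Visit 19; enqueue 4, 18, 11, 9, 5, 10 → queue [4, 18, 11, 9, 5, 10]
Visit 4; enqueue 15, 13 → queue [18, 11, 9, 5, 10, 15, 13]
Visit 18; enqueue 7, 2 → queue [11, 9, 5, 10, 15, 13, 7, 2]
Visit 11; enqueue 12, 14, 16 → queue [9, 5, 10, 15, 13, 7, 2, 12, 14, 16]
Visit 9; enqueue 6, 17 → queue [5, 10, 15, 13, 7, 2, 12, 14, 16, 6, 17]
Visit 5 → queue [10, 15, 13, 7, 2, 12, 14, 16, 6, 17]
Visit 10 → queue [15, 13, 7, 2, 12, 14, 16, 6, 17]
Visit 15; enqueue 3 → queue [13, 7, 2, 12, 14, 16, 6, 17, 3]
Visit 13; enqueue 1, 8 → queue [7, 2, 12, 14, 16, 6, 17, 3, 1, 8]
Visit 7 → queue [2, 12, 14, 16, 6, 17, 3, 1, 8]
Visit 2 → queue [12, 14, 16, 6, 17, 3, 1, 8]
Visit 12 → queue [14, 16, 6, 17, 3, 1, 8]
Visit 14 → queue [16, 6, 17, 3, 1, 8]
Visit 16 → queue [6, 17, 3, 1, 8]
Visit 6 → queue [17, 3, 1, 8]
Visit 17 → queue [3, 1, 8]
Visit 3 → queue [1, 8]
Visit 1 → queue [8]
Visit 8 → queue []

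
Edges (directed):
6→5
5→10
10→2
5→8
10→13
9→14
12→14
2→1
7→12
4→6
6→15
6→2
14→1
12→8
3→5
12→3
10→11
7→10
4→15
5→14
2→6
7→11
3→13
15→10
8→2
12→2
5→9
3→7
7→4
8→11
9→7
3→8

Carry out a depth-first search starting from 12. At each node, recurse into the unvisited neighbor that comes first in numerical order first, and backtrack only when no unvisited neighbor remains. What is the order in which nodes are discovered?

Visit 12
12 → 2
2 → 1
2 → 6
6 → 5
5 → 8
8 → 11
5 → 9
9 → 7
7 → 4
4 → 15
15 → 10
10 → 13
9 → 14
12 → 3

12, 2, 1, 6, 5, 8, 11, 9, 7, 4, 15, 10, 13, 14, 3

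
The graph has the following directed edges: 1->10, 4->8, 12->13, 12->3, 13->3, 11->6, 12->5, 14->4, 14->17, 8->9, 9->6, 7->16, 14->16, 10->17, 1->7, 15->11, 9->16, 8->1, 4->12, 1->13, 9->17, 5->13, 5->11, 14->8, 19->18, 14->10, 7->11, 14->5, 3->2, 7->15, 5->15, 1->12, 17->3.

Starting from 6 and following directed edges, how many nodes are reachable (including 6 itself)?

BFS from 6 visits: 6
Reachable nodes: 1 of 19 total.

1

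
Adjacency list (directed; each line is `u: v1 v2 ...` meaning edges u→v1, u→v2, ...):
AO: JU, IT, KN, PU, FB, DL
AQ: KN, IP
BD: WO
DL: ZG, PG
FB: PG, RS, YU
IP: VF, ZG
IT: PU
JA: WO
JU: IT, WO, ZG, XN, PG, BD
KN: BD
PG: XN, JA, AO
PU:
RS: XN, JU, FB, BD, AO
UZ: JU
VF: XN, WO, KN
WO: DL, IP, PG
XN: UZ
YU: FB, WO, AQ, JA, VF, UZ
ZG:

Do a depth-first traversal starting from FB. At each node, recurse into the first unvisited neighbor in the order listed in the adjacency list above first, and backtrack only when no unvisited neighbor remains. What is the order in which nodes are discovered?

FB, PG, XN, UZ, JU, IT, PU, WO, DL, ZG, IP, VF, KN, BD, JA, AO, RS, YU, AQ

Visit FB
FB → PG
PG → XN
XN → UZ
UZ → JU
JU → IT
IT → PU
JU → WO
WO → DL
DL → ZG
WO → IP
IP → VF
VF → KN
KN → BD
PG → JA
PG → AO
FB → RS
FB → YU
YU → AQ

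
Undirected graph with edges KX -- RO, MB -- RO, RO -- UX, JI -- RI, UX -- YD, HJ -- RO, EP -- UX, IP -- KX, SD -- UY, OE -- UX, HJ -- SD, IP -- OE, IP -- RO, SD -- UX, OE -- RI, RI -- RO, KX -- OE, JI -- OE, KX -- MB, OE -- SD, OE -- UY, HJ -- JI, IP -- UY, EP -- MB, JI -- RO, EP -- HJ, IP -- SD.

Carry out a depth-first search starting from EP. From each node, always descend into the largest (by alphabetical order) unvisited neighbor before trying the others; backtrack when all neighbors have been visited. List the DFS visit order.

EP, UX, YD, SD, UY, OE, RI, RO, MB, KX, IP, JI, HJ

Visit EP
EP → UX
UX → YD
UX → SD
SD → UY
UY → OE
OE → RI
RI → RO
RO → MB
MB → KX
KX → IP
RO → JI
JI → HJ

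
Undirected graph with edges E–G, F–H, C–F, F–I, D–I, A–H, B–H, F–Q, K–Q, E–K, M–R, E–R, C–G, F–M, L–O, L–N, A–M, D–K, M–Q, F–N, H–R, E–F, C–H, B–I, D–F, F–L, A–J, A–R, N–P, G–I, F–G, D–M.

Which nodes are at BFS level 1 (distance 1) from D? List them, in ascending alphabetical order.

Level 0: D
Level 1: F, I, K, M
Level 2: A, B, C, E, G, H, L, N, Q, R
Level 3: J, O, P

F, I, K, M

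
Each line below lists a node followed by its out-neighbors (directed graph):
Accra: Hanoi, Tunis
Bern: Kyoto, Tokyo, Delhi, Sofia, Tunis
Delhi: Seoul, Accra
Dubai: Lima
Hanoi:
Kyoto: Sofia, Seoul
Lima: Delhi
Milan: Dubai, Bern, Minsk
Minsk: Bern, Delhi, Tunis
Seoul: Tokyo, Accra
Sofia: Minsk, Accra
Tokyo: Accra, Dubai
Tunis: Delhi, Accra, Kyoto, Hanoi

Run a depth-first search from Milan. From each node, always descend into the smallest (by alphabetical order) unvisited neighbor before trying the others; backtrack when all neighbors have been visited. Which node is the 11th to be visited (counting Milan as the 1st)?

Visit Milan
Milan → Bern
Bern → Delhi
Delhi → Accra
Accra → Hanoi
Accra → Tunis
Tunis → Kyoto
Kyoto → Seoul
Seoul → Tokyo
Tokyo → Dubai
Dubai → Lima
Kyoto → Sofia
Sofia → Minsk

Visit order: Milan, Bern, Delhi, Accra, Hanoi, Tunis, Kyoto, Seoul, Tokyo, Dubai, Lima, Sofia, Minsk

Lima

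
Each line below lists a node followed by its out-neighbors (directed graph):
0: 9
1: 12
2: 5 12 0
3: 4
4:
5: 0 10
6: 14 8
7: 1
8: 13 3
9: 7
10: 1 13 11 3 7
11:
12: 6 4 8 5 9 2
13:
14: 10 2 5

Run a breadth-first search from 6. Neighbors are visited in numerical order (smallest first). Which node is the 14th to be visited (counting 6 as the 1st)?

11

Visit 6; enqueue 8, 14 → queue [8, 14]
Visit 8; enqueue 3, 13 → queue [14, 3, 13]
Visit 14; enqueue 2, 5, 10 → queue [3, 13, 2, 5, 10]
Visit 3; enqueue 4 → queue [13, 2, 5, 10, 4]
Visit 13 → queue [2, 5, 10, 4]
Visit 2; enqueue 0, 12 → queue [5, 10, 4, 0, 12]
Visit 5 → queue [10, 4, 0, 12]
Visit 10; enqueue 1, 7, 11 → queue [4, 0, 12, 1, 7, 11]
Visit 4 → queue [0, 12, 1, 7, 11]
Visit 0; enqueue 9 → queue [12, 1, 7, 11, 9]
Visit 12 → queue [1, 7, 11, 9]
Visit 1 → queue [7, 11, 9]
Visit 7 → queue [11, 9]
Visit 11 → queue [9]
Visit 9 → queue []

Visit order: 6, 8, 14, 3, 13, 2, 5, 10, 4, 0, 12, 1, 7, 11, 9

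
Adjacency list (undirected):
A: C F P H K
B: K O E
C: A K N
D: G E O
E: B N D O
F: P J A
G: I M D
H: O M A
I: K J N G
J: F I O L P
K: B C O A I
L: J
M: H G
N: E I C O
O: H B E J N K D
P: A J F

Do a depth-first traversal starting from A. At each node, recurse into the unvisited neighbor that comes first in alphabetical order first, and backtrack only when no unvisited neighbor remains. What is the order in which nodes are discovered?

A → C → K → B → E → D → G → I → J → F → P → L → O → H → M → N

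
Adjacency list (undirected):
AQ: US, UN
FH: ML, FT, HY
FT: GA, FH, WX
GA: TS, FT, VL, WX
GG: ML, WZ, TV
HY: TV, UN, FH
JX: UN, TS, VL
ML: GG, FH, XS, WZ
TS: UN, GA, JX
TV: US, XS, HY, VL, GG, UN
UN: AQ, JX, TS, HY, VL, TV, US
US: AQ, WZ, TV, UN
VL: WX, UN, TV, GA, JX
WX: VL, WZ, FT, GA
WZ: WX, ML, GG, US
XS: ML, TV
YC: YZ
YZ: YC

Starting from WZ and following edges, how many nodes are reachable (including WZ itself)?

16

BFS from WZ visits: WZ, WX, ML, GG, US, VL, FT, GA, FH, XS, TV, AQ, UN, JX, TS, HY
Reachable nodes: 16 of 18 total.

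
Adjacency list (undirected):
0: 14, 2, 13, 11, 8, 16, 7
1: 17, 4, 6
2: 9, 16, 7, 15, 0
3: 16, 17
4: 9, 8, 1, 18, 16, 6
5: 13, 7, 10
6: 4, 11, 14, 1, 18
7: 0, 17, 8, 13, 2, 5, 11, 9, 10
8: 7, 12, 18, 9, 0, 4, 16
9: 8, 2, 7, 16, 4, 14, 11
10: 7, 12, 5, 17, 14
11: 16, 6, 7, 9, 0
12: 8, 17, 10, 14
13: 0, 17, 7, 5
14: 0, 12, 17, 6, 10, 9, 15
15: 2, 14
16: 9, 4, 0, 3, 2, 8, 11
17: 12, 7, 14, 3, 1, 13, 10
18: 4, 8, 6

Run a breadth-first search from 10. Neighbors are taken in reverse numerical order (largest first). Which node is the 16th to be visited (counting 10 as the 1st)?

Visit 10; enqueue 17, 14, 12, 7, 5 → queue [17, 14, 12, 7, 5]
Visit 17; enqueue 13, 3, 1 → queue [14, 12, 7, 5, 13, 3, 1]
Visit 14; enqueue 15, 9, 6, 0 → queue [12, 7, 5, 13, 3, 1, 15, 9, 6, 0]
Visit 12; enqueue 8 → queue [7, 5, 13, 3, 1, 15, 9, 6, 0, 8]
Visit 7; enqueue 11, 2 → queue [5, 13, 3, 1, 15, 9, 6, 0, 8, 11, 2]
Visit 5 → queue [13, 3, 1, 15, 9, 6, 0, 8, 11, 2]
Visit 13 → queue [3, 1, 15, 9, 6, 0, 8, 11, 2]
Visit 3; enqueue 16 → queue [1, 15, 9, 6, 0, 8, 11, 2, 16]
Visit 1; enqueue 4 → queue [15, 9, 6, 0, 8, 11, 2, 16, 4]
Visit 15 → queue [9, 6, 0, 8, 11, 2, 16, 4]
Visit 9 → queue [6, 0, 8, 11, 2, 16, 4]
Visit 6; enqueue 18 → queue [0, 8, 11, 2, 16, 4, 18]
Visit 0 → queue [8, 11, 2, 16, 4, 18]
Visit 8 → queue [11, 2, 16, 4, 18]
Visit 11 → queue [2, 16, 4, 18]
Visit 2 → queue [16, 4, 18]
Visit 16 → queue [4, 18]
Visit 4 → queue [18]
Visit 18 → queue []

Visit order: 10, 17, 14, 12, 7, 5, 13, 3, 1, 15, 9, 6, 0, 8, 11, 2, 16, 4, 18

2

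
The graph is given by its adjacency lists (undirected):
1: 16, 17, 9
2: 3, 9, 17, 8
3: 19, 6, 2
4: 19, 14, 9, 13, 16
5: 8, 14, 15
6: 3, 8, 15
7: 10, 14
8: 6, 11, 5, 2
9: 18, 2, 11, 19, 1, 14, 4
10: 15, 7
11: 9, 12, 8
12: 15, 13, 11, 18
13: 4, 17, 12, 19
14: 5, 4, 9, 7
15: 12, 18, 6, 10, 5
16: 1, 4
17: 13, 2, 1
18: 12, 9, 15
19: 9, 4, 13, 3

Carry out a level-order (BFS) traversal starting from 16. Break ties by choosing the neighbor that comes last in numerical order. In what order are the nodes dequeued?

Visit 16; enqueue 4, 1 → queue [4, 1]
Visit 4; enqueue 19, 14, 13, 9 → queue [1, 19, 14, 13, 9]
Visit 1; enqueue 17 → queue [19, 14, 13, 9, 17]
Visit 19; enqueue 3 → queue [14, 13, 9, 17, 3]
Visit 14; enqueue 7, 5 → queue [13, 9, 17, 3, 7, 5]
Visit 13; enqueue 12 → queue [9, 17, 3, 7, 5, 12]
Visit 9; enqueue 18, 11, 2 → queue [17, 3, 7, 5, 12, 18, 11, 2]
Visit 17 → queue [3, 7, 5, 12, 18, 11, 2]
Visit 3; enqueue 6 → queue [7, 5, 12, 18, 11, 2, 6]
Visit 7; enqueue 10 → queue [5, 12, 18, 11, 2, 6, 10]
Visit 5; enqueue 15, 8 → queue [12, 18, 11, 2, 6, 10, 15, 8]
Visit 12 → queue [18, 11, 2, 6, 10, 15, 8]
Visit 18 → queue [11, 2, 6, 10, 15, 8]
Visit 11 → queue [2, 6, 10, 15, 8]
Visit 2 → queue [6, 10, 15, 8]
Visit 6 → queue [10, 15, 8]
Visit 10 → queue [15, 8]
Visit 15 → queue [8]
Visit 8 → queue []

16 -> 4 -> 1 -> 19 -> 14 -> 13 -> 9 -> 17 -> 3 -> 7 -> 5 -> 12 -> 18 -> 11 -> 2 -> 6 -> 10 -> 15 -> 8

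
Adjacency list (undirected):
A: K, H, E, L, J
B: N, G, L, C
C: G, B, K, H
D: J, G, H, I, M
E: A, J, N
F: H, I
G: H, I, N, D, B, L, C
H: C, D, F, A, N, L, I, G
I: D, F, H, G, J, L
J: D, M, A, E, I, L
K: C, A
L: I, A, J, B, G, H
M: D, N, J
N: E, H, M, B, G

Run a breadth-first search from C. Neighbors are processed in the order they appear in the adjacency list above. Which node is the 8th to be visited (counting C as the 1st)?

D

Visit C; enqueue G, B, K, H → queue [G, B, K, H]
Visit G; enqueue I, N, D, L → queue [B, K, H, I, N, D, L]
Visit B → queue [K, H, I, N, D, L]
Visit K; enqueue A → queue [H, I, N, D, L, A]
Visit H; enqueue F → queue [I, N, D, L, A, F]
Visit I; enqueue J → queue [N, D, L, A, F, J]
Visit N; enqueue E, M → queue [D, L, A, F, J, E, M]
Visit D → queue [L, A, F, J, E, M]
Visit L → queue [A, F, J, E, M]
Visit A → queue [F, J, E, M]
Visit F → queue [J, E, M]
Visit J → queue [E, M]
Visit E → queue [M]
Visit M → queue []

Visit order: C, G, B, K, H, I, N, D, L, A, F, J, E, M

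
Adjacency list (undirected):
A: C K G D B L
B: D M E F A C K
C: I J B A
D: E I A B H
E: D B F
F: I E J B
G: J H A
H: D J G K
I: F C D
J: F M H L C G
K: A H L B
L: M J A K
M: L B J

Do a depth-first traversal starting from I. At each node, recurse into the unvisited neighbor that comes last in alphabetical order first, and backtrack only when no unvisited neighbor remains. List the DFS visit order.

I → F → J → M → L → K → H → G → A → D → E → B → C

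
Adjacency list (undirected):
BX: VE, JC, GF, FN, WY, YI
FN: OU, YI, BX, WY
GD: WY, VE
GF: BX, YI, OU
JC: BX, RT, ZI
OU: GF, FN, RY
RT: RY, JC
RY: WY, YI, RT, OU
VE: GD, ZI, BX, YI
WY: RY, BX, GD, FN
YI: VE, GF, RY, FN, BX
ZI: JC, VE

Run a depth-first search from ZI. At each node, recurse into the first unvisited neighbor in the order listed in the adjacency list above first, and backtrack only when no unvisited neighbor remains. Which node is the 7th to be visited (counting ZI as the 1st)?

RY

Visit ZI
ZI → JC
JC → BX
BX → VE
VE → GD
GD → WY
WY → RY
RY → YI
YI → GF
GF → OU
OU → FN
RY → RT

Visit order: ZI, JC, BX, VE, GD, WY, RY, YI, GF, OU, FN, RT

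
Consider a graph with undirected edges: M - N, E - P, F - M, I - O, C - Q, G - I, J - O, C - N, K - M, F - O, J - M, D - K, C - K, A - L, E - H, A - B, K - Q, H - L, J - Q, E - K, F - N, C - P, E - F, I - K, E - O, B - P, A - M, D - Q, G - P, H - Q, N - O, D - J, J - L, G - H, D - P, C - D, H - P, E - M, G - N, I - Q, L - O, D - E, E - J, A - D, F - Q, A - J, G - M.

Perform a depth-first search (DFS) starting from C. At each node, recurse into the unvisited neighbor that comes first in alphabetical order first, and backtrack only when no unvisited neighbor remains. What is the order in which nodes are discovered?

C, D, A, B, P, E, F, M, G, H, L, J, O, I, K, Q, N

Visit C
C → D
D → A
A → B
B → P
P → E
E → F
F → M
M → G
G → H
H → L
L → J
J → O
O → I
I → K
K → Q
O → N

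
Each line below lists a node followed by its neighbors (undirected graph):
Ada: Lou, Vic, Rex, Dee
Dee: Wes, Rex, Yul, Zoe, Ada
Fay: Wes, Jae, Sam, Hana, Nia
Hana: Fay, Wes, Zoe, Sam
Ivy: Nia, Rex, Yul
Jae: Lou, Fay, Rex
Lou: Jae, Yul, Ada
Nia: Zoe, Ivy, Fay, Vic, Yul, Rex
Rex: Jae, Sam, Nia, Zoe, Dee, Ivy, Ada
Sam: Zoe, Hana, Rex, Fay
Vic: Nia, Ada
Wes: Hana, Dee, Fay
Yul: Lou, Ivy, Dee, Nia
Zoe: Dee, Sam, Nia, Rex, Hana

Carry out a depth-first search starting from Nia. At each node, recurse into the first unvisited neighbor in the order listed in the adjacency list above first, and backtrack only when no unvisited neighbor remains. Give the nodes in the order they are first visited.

Nia, Zoe, Dee, Wes, Hana, Fay, Jae, Lou, Yul, Ivy, Rex, Sam, Ada, Vic

Visit Nia
Nia → Zoe
Zoe → Dee
Dee → Wes
Wes → Hana
Hana → Fay
Fay → Jae
Jae → Lou
Lou → Yul
Yul → Ivy
Ivy → Rex
Rex → Sam
Rex → Ada
Ada → Vic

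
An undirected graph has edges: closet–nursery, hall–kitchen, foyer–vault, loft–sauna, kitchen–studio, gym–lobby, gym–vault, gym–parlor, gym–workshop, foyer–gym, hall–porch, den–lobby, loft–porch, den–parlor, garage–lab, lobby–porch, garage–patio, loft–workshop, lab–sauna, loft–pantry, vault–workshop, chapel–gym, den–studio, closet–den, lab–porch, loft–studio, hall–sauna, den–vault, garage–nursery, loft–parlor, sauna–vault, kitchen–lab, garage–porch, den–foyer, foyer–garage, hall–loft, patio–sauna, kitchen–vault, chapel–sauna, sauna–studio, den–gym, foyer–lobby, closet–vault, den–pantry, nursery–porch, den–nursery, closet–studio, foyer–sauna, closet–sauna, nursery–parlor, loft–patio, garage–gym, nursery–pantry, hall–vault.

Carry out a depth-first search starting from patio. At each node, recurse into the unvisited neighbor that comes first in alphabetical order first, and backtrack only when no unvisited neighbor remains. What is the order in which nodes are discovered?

patio garage foyer den closet nursery pantry loft hall kitchen lab porch lobby gym chapel sauna studio vault workshop parlor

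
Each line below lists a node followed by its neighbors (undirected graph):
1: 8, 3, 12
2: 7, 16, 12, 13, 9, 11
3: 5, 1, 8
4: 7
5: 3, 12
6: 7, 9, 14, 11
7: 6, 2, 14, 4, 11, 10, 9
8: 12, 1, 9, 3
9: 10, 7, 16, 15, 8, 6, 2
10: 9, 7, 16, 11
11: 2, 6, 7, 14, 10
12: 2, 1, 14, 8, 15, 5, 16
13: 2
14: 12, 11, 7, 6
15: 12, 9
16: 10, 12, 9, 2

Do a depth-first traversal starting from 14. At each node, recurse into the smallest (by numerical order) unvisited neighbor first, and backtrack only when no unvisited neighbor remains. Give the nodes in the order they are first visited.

Visit 14
14 → 6
6 → 7
7 → 2
2 → 9
9 → 8
8 → 1
1 → 3
3 → 5
5 → 12
12 → 15
12 → 16
16 → 10
10 → 11
2 → 13
7 → 4

14, 6, 7, 2, 9, 8, 1, 3, 5, 12, 15, 16, 10, 11, 13, 4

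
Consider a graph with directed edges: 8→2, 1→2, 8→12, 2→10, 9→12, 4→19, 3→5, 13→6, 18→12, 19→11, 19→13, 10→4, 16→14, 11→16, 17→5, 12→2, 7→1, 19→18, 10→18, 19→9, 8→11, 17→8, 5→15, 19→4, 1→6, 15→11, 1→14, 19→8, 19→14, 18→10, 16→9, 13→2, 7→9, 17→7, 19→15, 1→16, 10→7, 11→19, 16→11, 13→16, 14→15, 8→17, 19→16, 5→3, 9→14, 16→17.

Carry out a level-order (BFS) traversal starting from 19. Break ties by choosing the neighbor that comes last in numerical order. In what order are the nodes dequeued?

Visit 19; enqueue 18, 16, 15, 14, 13, 11, 9, 8, 4 → queue [18, 16, 15, 14, 13, 11, 9, 8, 4]
Visit 18; enqueue 12, 10 → queue [16, 15, 14, 13, 11, 9, 8, 4, 12, 10]
Visit 16; enqueue 17 → queue [15, 14, 13, 11, 9, 8, 4, 12, 10, 17]
Visit 15 → queue [14, 13, 11, 9, 8, 4, 12, 10, 17]
Visit 14 → queue [13, 11, 9, 8, 4, 12, 10, 17]
Visit 13; enqueue 6, 2 → queue [11, 9, 8, 4, 12, 10, 17, 6, 2]
Visit 11 → queue [9, 8, 4, 12, 10, 17, 6, 2]
Visit 9 → queue [8, 4, 12, 10, 17, 6, 2]
Visit 8 → queue [4, 12, 10, 17, 6, 2]
Visit 4 → queue [12, 10, 17, 6, 2]
Visit 12 → queue [10, 17, 6, 2]
Visit 10; enqueue 7 → queue [17, 6, 2, 7]
Visit 17; enqueue 5 → queue [6, 2, 7, 5]
Visit 6 → queue [2, 7, 5]
Visit 2 → queue [7, 5]
Visit 7; enqueue 1 → queue [5, 1]
Visit 5; enqueue 3 → queue [1, 3]
Visit 1 → queue [3]
Visit 3 → queue []

19 -> 18 -> 16 -> 15 -> 14 -> 13 -> 11 -> 9 -> 8 -> 4 -> 12 -> 10 -> 17 -> 6 -> 2 -> 7 -> 5 -> 1 -> 3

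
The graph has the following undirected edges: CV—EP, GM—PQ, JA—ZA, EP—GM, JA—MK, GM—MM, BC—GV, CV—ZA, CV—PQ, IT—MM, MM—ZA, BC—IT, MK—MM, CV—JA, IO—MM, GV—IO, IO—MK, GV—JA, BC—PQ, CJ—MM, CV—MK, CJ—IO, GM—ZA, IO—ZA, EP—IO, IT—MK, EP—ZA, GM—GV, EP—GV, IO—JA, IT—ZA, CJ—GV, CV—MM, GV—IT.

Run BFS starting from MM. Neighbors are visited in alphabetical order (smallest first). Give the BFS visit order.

MM → CJ → CV → GM → IO → IT → MK → ZA → GV → EP → JA → PQ → BC

Visit MM; enqueue CJ, CV, GM, IO, IT, MK, ZA → queue [CJ, CV, GM, IO, IT, MK, ZA]
Visit CJ; enqueue GV → queue [CV, GM, IO, IT, MK, ZA, GV]
Visit CV; enqueue EP, JA, PQ → queue [GM, IO, IT, MK, ZA, GV, EP, JA, PQ]
Visit GM → queue [IO, IT, MK, ZA, GV, EP, JA, PQ]
Visit IO → queue [IT, MK, ZA, GV, EP, JA, PQ]
Visit IT; enqueue BC → queue [MK, ZA, GV, EP, JA, PQ, BC]
Visit MK → queue [ZA, GV, EP, JA, PQ, BC]
Visit ZA → queue [GV, EP, JA, PQ, BC]
Visit GV → queue [EP, JA, PQ, BC]
Visit EP → queue [JA, PQ, BC]
Visit JA → queue [PQ, BC]
Visit PQ → queue [BC]
Visit BC → queue []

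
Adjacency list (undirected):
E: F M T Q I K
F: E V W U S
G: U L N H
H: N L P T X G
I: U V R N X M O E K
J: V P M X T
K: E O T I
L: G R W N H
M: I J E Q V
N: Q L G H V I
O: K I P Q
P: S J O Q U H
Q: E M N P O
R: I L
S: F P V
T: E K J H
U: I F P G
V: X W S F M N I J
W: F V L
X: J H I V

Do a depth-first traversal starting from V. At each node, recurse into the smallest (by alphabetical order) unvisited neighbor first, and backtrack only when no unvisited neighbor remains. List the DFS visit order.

Visit V
V → F
F → E
E → I
I → K
K → O
O → P
P → H
H → G
G → L
L → N
N → Q
Q → M
M → J
J → T
J → X
L → R
L → W
G → U
P → S

V, F, E, I, K, O, P, H, G, L, N, Q, M, J, T, X, R, W, U, S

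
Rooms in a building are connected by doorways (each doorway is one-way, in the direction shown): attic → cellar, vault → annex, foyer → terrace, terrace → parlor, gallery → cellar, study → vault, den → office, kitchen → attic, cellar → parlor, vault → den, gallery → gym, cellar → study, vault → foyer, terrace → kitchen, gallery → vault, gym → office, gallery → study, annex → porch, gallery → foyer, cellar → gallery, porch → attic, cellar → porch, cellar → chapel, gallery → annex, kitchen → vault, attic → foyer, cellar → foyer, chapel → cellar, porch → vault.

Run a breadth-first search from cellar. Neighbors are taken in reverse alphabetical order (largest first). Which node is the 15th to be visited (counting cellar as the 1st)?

kitchen

Visit cellar; enqueue study, porch, parlor, gallery, foyer, chapel → queue [study, porch, parlor, gallery, foyer, chapel]
Visit study; enqueue vault → queue [porch, parlor, gallery, foyer, chapel, vault]
Visit porch; enqueue attic → queue [parlor, gallery, foyer, chapel, vault, attic]
Visit parlor → queue [gallery, foyer, chapel, vault, attic]
Visit gallery; enqueue gym, annex → queue [foyer, chapel, vault, attic, gym, annex]
Visit foyer; enqueue terrace → queue [chapel, vault, attic, gym, annex, terrace]
Visit chapel → queue [vault, attic, gym, annex, terrace]
Visit vault; enqueue den → queue [attic, gym, annex, terrace, den]
Visit attic → queue [gym, annex, terrace, den]
Visit gym; enqueue office → queue [annex, terrace, den, office]
Visit annex → queue [terrace, den, office]
Visit terrace; enqueue kitchen → queue [den, office, kitchen]
Visit den → queue [office, kitchen]
Visit office → queue [kitchen]
Visit kitchen → queue []

Visit order: cellar, study, porch, parlor, gallery, foyer, chapel, vault, attic, gym, annex, terrace, den, office, kitchen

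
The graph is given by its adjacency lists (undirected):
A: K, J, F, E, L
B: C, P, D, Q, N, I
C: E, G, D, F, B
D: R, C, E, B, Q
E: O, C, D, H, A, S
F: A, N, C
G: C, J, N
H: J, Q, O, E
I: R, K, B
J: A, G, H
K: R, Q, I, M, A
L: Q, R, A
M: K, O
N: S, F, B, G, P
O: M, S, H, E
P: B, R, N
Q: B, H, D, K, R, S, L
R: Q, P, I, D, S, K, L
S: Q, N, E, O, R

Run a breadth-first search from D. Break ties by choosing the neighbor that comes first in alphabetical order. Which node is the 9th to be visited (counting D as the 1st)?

Visit D; enqueue B, C, E, Q, R → queue [B, C, E, Q, R]
Visit B; enqueue I, N, P → queue [C, E, Q, R, I, N, P]
Visit C; enqueue F, G → queue [E, Q, R, I, N, P, F, G]
Visit E; enqueue A, H, O, S → queue [Q, R, I, N, P, F, G, A, H, O, S]
Visit Q; enqueue K, L → queue [R, I, N, P, F, G, A, H, O, S, K, L]
Visit R → queue [I, N, P, F, G, A, H, O, S, K, L]
Visit I → queue [N, P, F, G, A, H, O, S, K, L]
Visit N → queue [P, F, G, A, H, O, S, K, L]
Visit P → queue [F, G, A, H, O, S, K, L]
Visit F → queue [G, A, H, O, S, K, L]
Visit G; enqueue J → queue [A, H, O, S, K, L, J]
Visit A → queue [H, O, S, K, L, J]
Visit H → queue [O, S, K, L, J]
Visit O; enqueue M → queue [S, K, L, J, M]
Visit S → queue [K, L, J, M]
Visit K → queue [L, J, M]
Visit L → queue [J, M]
Visit J → queue [M]
Visit M → queue []

Visit order: D, B, C, E, Q, R, I, N, P, F, G, A, H, O, S, K, L, J, M

P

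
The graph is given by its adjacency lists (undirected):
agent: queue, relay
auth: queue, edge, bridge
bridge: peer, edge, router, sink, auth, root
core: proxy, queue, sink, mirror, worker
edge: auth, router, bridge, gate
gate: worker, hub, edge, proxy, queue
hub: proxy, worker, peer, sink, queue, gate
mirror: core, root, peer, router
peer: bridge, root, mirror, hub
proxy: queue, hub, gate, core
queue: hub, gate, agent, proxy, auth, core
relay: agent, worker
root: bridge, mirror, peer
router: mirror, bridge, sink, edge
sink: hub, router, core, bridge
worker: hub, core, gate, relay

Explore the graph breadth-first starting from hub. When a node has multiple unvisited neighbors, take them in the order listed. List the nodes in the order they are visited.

hub -> proxy -> worker -> peer -> sink -> queue -> gate -> core -> relay -> bridge -> root -> mirror -> router -> agent -> auth -> edge

Visit hub; enqueue proxy, worker, peer, sink, queue, gate → queue [proxy, worker, peer, sink, queue, gate]
Visit proxy; enqueue core → queue [worker, peer, sink, queue, gate, core]
Visit worker; enqueue relay → queue [peer, sink, queue, gate, core, relay]
Visit peer; enqueue bridge, root, mirror → queue [sink, queue, gate, core, relay, bridge, root, mirror]
Visit sink; enqueue router → queue [queue, gate, core, relay, bridge, root, mirror, router]
Visit queue; enqueue agent, auth → queue [gate, core, relay, bridge, root, mirror, router, agent, auth]
Visit gate; enqueue edge → queue [core, relay, bridge, root, mirror, router, agent, auth, edge]
Visit core → queue [relay, bridge, root, mirror, router, agent, auth, edge]
Visit relay → queue [bridge, root, mirror, router, agent, auth, edge]
Visit bridge → queue [root, mirror, router, agent, auth, edge]
Visit root → queue [mirror, router, agent, auth, edge]
Visit mirror → queue [router, agent, auth, edge]
Visit router → queue [agent, auth, edge]
Visit agent → queue [auth, edge]
Visit auth → queue [edge]
Visit edge → queue []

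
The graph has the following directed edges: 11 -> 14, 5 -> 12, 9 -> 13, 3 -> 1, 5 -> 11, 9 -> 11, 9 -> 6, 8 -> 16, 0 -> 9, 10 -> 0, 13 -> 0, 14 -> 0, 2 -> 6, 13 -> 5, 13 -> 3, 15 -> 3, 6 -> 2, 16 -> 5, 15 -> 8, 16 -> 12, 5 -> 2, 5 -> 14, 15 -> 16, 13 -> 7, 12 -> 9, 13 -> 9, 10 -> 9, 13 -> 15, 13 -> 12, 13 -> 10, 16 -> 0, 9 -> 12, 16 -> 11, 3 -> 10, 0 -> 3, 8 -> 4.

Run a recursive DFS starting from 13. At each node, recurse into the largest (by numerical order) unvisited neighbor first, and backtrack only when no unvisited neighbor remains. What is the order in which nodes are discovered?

13, 15, 16, 12, 9, 11, 14, 0, 3, 10, 1, 6, 2, 5, 8, 4, 7

Visit 13
13 → 15
15 → 16
16 → 12
12 → 9
9 → 11
11 → 14
14 → 0
0 → 3
3 → 10
3 → 1
9 → 6
6 → 2
16 → 5
15 → 8
8 → 4
13 → 7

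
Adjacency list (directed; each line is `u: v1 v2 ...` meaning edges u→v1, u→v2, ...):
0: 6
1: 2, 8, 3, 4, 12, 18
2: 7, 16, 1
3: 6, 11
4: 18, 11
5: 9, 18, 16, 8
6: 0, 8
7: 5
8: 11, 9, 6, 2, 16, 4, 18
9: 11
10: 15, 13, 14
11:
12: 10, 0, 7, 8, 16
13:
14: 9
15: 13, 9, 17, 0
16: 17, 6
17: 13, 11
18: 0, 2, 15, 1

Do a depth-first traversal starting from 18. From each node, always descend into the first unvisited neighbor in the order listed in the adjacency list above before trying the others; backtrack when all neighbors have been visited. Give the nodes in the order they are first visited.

18 → 0 → 6 → 8 → 11 → 9 → 2 → 7 → 5 → 16 → 17 → 13 → 1 → 3 → 4 → 12 → 10 → 15 → 14

Visit 18
18 → 0
0 → 6
6 → 8
8 → 11
8 → 9
8 → 2
2 → 7
7 → 5
5 → 16
16 → 17
17 → 13
2 → 1
1 → 3
1 → 4
1 → 12
12 → 10
10 → 15
10 → 14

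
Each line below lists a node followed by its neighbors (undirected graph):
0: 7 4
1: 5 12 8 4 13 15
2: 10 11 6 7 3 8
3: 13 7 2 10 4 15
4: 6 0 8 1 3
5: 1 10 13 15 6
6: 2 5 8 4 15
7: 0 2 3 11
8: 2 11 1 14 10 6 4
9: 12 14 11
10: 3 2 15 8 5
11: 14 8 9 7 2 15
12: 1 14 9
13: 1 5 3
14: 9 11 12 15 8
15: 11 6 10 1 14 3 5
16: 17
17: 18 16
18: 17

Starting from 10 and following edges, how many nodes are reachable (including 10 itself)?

16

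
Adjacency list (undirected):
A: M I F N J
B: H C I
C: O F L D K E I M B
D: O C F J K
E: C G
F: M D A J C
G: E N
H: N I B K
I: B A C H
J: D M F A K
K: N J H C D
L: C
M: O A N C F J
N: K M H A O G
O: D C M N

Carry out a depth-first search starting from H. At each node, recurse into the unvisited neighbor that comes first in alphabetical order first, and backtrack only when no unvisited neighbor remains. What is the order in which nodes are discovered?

H → B → C → D → F → A → I → J → K → N → G → E → M → O → L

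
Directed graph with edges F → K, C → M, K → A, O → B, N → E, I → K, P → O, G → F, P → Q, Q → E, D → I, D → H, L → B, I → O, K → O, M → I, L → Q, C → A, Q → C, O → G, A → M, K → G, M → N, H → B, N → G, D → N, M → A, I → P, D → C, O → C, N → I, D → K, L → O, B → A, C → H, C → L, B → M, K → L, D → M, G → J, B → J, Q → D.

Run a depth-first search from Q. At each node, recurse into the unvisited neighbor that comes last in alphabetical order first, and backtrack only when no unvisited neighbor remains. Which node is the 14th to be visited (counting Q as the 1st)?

Visit Q
Q → E
Q → D
D → N
N → I
I → P
P → O
O → G
G → J
G → F
F → K
K → L
L → B
B → M
M → A
O → C
C → H

Visit order: Q, E, D, N, I, P, O, G, J, F, K, L, B, M, A, C, H

M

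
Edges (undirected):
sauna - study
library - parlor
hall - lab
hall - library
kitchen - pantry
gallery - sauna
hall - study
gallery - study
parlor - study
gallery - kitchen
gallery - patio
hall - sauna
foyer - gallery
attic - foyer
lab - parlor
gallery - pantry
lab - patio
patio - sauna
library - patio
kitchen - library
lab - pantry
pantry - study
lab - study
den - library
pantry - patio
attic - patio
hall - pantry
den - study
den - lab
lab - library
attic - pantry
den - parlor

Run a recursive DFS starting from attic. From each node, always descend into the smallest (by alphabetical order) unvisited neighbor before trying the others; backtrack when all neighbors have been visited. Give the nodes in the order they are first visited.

attic, foyer, gallery, kitchen, library, den, lab, hall, pantry, patio, sauna, study, parlor

Visit attic
attic → foyer
foyer → gallery
gallery → kitchen
kitchen → library
library → den
den → lab
lab → hall
hall → pantry
pantry → patio
patio → sauna
sauna → study
study → parlor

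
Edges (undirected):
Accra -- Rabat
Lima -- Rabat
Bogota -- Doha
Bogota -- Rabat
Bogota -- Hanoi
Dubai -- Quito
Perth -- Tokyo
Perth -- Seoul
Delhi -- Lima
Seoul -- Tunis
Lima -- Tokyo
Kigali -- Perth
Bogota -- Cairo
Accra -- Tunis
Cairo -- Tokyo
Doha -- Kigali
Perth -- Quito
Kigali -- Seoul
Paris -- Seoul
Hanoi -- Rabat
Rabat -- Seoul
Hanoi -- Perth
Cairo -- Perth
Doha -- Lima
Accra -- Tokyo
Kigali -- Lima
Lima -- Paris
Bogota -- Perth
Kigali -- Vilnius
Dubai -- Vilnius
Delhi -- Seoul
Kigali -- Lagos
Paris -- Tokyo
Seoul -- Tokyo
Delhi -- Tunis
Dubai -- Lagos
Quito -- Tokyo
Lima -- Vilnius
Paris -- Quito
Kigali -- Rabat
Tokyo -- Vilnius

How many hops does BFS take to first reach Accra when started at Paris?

2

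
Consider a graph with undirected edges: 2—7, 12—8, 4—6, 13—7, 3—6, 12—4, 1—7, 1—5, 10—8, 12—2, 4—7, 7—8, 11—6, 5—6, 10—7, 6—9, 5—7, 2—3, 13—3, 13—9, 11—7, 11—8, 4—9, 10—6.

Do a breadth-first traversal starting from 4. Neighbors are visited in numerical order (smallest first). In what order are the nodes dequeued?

4, 6, 7, 9, 12, 3, 5, 10, 11, 1, 2, 8, 13

Visit 4; enqueue 6, 7, 9, 12 → queue [6, 7, 9, 12]
Visit 6; enqueue 3, 5, 10, 11 → queue [7, 9, 12, 3, 5, 10, 11]
Visit 7; enqueue 1, 2, 8, 13 → queue [9, 12, 3, 5, 10, 11, 1, 2, 8, 13]
Visit 9 → queue [12, 3, 5, 10, 11, 1, 2, 8, 13]
Visit 12 → queue [3, 5, 10, 11, 1, 2, 8, 13]
Visit 3 → queue [5, 10, 11, 1, 2, 8, 13]
Visit 5 → queue [10, 11, 1, 2, 8, 13]
Visit 10 → queue [11, 1, 2, 8, 13]
Visit 11 → queue [1, 2, 8, 13]
Visit 1 → queue [2, 8, 13]
Visit 2 → queue [8, 13]
Visit 8 → queue [13]
Visit 13 → queue []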